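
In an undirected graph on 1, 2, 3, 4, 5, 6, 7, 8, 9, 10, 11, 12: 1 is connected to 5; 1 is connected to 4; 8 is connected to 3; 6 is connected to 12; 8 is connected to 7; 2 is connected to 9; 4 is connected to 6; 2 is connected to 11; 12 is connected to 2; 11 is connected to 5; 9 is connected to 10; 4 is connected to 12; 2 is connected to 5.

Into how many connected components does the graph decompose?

From 1: component {1, 2, 4, 5, 6, 9, 10, 11, 12}.
From 3: component {3, 7, 8}.
That's 2 components.

2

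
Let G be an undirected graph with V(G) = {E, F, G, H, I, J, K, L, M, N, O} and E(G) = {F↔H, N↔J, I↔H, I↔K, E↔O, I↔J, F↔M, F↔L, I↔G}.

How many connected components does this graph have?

2

From E: component {E, O}.
From F: component {F, G, H, I, J, K, L, M, N}.
That's 2 components.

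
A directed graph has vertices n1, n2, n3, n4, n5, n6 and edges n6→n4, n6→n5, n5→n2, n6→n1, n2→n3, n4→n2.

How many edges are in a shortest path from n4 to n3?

2

Distance 0: n4.
Distance 1: n2.
Distance 2: n3 — contains n3.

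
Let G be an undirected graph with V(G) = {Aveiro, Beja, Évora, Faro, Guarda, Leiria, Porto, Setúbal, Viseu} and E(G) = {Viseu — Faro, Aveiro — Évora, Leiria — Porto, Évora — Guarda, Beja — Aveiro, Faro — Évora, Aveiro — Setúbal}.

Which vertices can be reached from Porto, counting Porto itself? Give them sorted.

Leiria, Porto

Start at Porto.
Its neighbours: Leiria.
Nothing further is reachable.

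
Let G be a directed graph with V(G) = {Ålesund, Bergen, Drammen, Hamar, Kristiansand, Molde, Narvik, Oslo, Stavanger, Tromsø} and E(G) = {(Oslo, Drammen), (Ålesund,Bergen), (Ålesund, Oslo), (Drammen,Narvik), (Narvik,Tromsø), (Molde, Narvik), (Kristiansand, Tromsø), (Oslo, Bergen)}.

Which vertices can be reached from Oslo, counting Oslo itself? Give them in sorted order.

Start at Oslo.
Its neighbours: Bergen, Drammen.
Then their neighbours: Narvik.
Then next layer: Tromsø.
Nothing further is reachable.

Bergen, Drammen, Narvik, Oslo, Tromsø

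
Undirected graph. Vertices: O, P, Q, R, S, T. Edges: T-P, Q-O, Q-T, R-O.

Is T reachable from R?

Yes

Explore from R.
Distance 1: reach O.
Distance 2: reach Q.
Distance 3: reach T.
Found T.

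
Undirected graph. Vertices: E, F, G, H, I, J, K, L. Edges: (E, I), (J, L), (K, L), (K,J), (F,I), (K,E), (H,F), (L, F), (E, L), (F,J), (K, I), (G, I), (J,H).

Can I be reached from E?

Yes

Explore from E.
Distance 1: reach I, K, L.
Found I.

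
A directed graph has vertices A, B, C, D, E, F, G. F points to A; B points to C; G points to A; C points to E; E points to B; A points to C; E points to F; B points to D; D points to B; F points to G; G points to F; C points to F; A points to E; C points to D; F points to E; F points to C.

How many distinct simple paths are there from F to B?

F→A→C→D→B
F→A→C→E→B
F→A→E→B
F→C→D→B
F→C→E→B
F→E→B
F→G→A→C→D→B
F→G→A→C→E→B
F→G→A→E→B

9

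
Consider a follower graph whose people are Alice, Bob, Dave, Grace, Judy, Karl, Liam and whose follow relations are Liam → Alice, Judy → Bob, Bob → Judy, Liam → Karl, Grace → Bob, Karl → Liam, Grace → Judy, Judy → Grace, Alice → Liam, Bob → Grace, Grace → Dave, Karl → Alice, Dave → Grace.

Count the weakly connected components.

2

From Alice: component {Alice, Karl, Liam}.
From Bob: component {Bob, Dave, Grace, Judy}.
That's 2 components.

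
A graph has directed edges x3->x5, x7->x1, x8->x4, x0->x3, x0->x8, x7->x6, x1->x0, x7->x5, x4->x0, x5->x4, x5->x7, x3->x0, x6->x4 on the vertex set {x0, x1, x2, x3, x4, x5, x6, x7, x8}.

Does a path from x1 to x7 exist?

Yes

Explore from x1.
Distance 1: reach x0.
Distance 2: reach x3, x8.
Distance 3: reach x4, x5.
Distance 4: reach x7.
Found x7.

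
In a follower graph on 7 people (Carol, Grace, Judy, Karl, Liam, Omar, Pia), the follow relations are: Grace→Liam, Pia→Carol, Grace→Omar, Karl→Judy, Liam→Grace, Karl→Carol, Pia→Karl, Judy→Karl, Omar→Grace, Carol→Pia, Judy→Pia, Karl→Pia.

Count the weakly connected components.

From Carol: component {Carol, Judy, Karl, Pia}.
From Grace: component {Grace, Liam, Omar}.
That's 2 components.

2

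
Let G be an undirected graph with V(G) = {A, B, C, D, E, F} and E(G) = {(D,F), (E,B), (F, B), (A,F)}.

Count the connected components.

From A: component {A, B, D, E, F}.
From C: component {C}.
That's 2 components.

2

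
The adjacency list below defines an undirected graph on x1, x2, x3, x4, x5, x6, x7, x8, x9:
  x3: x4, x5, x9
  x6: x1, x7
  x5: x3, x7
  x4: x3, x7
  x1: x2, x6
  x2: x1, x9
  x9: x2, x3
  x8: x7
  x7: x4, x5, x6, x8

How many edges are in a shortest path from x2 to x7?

3

Distance 0: x2.
Distance 1: x1, x9.
Distance 2: x3, x6.
Distance 3: x4, x5, x7 — contains x7.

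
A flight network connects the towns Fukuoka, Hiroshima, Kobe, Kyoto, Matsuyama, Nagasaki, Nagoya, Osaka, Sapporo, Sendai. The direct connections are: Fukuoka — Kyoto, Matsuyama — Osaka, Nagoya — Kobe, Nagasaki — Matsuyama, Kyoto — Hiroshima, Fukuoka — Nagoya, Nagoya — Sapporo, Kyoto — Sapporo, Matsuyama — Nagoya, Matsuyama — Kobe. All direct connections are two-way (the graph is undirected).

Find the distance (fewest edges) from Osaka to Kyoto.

Distance 0: Osaka.
Distance 1: Matsuyama.
Distance 2: Kobe, Nagasaki, Nagoya.
Distance 3: Fukuoka, Sapporo.
Distance 4: Kyoto — contains Kyoto.

4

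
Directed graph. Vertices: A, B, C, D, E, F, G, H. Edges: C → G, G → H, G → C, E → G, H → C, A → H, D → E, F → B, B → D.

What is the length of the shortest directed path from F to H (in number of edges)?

5

Distance 0: F.
Distance 1: B.
Distance 2: D.
Distance 3: E.
Distance 4: G.
Distance 5: C, H — contains H.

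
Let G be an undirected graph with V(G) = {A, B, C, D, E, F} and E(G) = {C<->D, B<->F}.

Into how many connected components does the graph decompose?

From A: component {A}.
From B: component {B, F}.
From C: component {C, D}.
From E: component {E}.
That's 4 components.

4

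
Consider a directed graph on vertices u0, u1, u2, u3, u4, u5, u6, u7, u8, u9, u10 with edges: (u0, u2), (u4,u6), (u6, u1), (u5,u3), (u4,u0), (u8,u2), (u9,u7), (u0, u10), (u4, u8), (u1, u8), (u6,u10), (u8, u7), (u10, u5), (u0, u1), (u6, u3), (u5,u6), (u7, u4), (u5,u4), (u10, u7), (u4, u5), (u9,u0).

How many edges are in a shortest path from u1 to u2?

Distance 0: u1.
Distance 1: u8.
Distance 2: u2, u7 — contains u2.

2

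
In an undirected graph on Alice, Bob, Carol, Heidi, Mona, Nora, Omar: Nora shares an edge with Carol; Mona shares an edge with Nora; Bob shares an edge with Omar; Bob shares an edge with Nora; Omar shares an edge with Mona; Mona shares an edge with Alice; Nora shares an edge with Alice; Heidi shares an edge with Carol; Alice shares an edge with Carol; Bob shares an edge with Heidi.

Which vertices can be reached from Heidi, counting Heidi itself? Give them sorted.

Start at Heidi.
Its neighbours: Bob, Carol.
Then their neighbours: Alice, Nora, Omar.
Then next layer: Mona.
Every vertex is now reached.

Alice, Bob, Carol, Heidi, Mona, Nora, Omar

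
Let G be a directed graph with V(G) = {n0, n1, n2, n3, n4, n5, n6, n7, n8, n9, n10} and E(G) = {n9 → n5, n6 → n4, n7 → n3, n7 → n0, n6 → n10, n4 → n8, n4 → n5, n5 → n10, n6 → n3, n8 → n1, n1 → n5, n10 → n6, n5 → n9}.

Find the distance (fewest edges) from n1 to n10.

Distance 0: n1.
Distance 1: n5.
Distance 2: n9, n10 — contains n10.

2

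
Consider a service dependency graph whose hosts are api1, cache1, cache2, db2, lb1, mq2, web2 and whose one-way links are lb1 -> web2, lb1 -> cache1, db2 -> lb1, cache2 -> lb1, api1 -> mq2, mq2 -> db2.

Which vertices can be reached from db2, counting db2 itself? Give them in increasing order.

Start at db2.
Its neighbours: lb1.
Then their neighbours: cache1, web2.
Nothing further is reachable.

cache1, db2, lb1, web2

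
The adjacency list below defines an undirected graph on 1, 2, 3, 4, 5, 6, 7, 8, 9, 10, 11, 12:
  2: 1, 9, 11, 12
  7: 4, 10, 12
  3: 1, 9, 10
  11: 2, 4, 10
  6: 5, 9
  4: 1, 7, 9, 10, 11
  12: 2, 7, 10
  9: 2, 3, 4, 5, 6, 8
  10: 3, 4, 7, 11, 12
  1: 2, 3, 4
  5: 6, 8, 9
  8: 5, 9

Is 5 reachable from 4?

Explore from 4.
Distance 1: reach 1, 7, 9, 10, 11.
Distance 2: reach 2, 3, 5, 6, 8, 12.
Found 5.

Yes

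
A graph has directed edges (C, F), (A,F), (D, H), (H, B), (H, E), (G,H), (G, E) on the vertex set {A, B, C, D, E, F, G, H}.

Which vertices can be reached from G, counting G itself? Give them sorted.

Start at G.
Its neighbours: E, H.
Then their neighbours: B.
Nothing further is reachable.

B, E, G, H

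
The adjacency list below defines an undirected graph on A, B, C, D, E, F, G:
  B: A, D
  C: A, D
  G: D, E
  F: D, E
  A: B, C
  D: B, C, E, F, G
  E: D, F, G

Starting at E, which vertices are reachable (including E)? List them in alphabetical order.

A, B, C, D, E, F, G

Start at E.
Its neighbours: D, F, G.
Then their neighbours: B, C.
Then next layer: A.
Every vertex is now reached.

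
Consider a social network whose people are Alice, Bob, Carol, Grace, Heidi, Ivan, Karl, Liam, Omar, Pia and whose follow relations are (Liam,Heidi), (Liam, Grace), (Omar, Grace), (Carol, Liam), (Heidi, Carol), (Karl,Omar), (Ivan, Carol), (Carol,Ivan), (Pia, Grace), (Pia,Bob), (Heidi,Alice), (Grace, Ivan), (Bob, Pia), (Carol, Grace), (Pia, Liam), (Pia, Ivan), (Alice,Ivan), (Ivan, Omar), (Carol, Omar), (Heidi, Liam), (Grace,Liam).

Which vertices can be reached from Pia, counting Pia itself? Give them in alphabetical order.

Alice, Bob, Carol, Grace, Heidi, Ivan, Liam, Omar, Pia

Start at Pia.
Its neighbours: Bob, Grace, Ivan, Liam.
Then their neighbours: Carol, Heidi, Omar.
Then next layer: Alice.
Nothing further is reachable.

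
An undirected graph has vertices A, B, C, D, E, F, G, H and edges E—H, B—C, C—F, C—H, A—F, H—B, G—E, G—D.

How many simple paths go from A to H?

2

A–F–C–B–H
A–F–C–H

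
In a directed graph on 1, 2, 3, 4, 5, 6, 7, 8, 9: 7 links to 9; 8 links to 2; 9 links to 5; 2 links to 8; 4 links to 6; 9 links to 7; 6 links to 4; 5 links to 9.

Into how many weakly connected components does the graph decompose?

5

From 1: component {1}.
From 2: component {2, 8}.
From 3: component {3}.
From 4: component {4, 6}.
From 5: component {5, 7, 9}.
That's 5 components.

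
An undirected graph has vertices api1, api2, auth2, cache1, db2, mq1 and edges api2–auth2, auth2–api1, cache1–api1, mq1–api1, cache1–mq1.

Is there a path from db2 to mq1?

No

db2 has no edges, so nothing is reachable from it.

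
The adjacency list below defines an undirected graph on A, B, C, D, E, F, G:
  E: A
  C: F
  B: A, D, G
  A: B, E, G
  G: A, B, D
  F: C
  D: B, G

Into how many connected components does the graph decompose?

2

From A: component {A, B, D, E, G}.
From C: component {C, F}.
That's 2 components.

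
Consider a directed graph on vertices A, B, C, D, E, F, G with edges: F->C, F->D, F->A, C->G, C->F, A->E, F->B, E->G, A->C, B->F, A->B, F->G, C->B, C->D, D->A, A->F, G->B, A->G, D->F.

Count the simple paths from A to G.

10

A→B→F→C→G
A→B→F→G
A→C→B→F→G
A→C→D→F→G
A→C→F→G
A→C→G
A→E→G
A→F→C→G
A→F→G
A→G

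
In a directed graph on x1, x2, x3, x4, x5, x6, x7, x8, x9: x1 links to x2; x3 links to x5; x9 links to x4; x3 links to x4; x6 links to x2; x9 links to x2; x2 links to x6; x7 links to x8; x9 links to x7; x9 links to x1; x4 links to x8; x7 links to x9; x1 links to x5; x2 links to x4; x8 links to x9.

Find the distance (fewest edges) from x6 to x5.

6

Distance 0: x6.
Distance 1: x2.
Distance 2: x4.
Distance 3: x8.
Distance 4: x9.
Distance 5: x1, x7.
Distance 6: x5 — contains x5.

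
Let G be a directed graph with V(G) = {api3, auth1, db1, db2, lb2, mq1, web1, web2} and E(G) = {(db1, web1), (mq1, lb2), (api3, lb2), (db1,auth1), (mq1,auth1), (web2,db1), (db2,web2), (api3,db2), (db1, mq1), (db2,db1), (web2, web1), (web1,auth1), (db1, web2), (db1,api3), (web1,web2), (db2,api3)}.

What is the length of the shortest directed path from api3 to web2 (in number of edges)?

2

Distance 0: api3.
Distance 1: db2, lb2.
Distance 2: db1, web2 — contains web2.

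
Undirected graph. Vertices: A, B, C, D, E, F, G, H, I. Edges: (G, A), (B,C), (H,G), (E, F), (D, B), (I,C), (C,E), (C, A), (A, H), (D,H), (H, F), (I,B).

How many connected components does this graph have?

From A: component {A, B, C, D, E, F, G, H, I}.
That's 1 component.

1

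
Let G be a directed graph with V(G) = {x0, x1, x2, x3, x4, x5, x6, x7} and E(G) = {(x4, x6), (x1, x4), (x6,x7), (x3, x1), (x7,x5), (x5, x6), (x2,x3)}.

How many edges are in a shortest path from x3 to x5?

Distance 0: x3.
Distance 1: x1.
Distance 2: x4.
Distance 3: x6.
Distance 4: x7.
Distance 5: x5 — contains x5.

5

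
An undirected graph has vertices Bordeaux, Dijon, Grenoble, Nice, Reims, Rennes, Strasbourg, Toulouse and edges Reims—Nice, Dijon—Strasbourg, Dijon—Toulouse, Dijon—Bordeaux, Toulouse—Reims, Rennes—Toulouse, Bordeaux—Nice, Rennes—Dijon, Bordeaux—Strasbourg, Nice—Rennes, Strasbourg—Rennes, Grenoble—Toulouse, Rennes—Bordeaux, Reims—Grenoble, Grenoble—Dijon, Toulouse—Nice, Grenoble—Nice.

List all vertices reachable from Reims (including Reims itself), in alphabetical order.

Bordeaux, Dijon, Grenoble, Nice, Reims, Rennes, Strasbourg, Toulouse

Start at Reims.
Its neighbours: Grenoble, Nice, Toulouse.
Then their neighbours: Bordeaux, Dijon, Rennes.
Then next layer: Strasbourg.
Every vertex is now reached.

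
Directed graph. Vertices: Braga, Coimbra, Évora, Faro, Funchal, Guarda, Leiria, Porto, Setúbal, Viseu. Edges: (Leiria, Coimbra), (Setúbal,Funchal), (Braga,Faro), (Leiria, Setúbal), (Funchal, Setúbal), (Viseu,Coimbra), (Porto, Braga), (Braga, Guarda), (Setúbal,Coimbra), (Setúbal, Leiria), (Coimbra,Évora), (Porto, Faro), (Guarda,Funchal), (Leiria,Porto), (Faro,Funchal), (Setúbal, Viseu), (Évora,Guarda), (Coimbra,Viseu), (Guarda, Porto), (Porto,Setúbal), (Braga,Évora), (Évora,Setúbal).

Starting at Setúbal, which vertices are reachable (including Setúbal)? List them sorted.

Braga, Coimbra, Évora, Faro, Funchal, Guarda, Leiria, Porto, Setúbal, Viseu

Start at Setúbal.
Its neighbours: Coimbra, Funchal, Leiria, Viseu.
Then their neighbours: Évora, Porto.
Then next layer: Braga, Faro, Guarda.
Every vertex is now reached.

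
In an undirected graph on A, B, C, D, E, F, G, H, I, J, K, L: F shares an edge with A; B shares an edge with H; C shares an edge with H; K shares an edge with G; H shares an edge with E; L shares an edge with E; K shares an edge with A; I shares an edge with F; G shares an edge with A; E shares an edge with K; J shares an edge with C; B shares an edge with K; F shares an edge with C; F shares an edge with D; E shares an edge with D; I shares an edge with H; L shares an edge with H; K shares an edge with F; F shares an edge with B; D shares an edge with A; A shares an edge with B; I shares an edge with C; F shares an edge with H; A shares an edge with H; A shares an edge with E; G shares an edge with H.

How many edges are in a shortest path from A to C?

Distance 0: A.
Distance 1: B, D, E, F, G, H, K.
Distance 2: C, I, L — contains C.

2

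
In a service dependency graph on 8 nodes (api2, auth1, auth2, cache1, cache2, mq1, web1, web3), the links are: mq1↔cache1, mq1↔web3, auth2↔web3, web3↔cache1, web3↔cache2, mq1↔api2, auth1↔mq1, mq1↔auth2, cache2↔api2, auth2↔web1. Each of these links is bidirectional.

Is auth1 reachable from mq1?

Explore from mq1.
Distance 1: reach api2, auth1, auth2, cache1, web3.
Found auth1.

Yes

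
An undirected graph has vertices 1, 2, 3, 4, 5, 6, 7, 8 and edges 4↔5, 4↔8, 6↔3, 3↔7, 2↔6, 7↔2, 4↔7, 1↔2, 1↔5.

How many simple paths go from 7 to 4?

3

7–2–1–5–4
7–3–6–2–1–5–4
7–4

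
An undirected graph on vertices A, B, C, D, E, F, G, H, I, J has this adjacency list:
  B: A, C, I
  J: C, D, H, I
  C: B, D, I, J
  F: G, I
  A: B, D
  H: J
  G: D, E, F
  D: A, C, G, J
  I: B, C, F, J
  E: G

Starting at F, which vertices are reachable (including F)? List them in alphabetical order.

A, B, C, D, E, F, G, H, I, J

Start at F.
Its neighbours: G, I.
Then their neighbours: B, C, D, E, J.
Then next layer: A, H.
Every vertex is now reached.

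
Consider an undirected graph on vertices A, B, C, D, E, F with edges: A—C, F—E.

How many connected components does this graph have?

From A: component {A, C}.
From B: component {B}.
From D: component {D}.
From E: component {E, F}.
That's 4 components.

4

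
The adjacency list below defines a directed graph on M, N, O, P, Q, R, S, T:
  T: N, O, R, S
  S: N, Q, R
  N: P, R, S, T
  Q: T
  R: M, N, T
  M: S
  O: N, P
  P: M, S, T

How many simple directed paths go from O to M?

21

O→N→P→M
O→N→P→S→Q→T→R→M
O→N→P→S→R→M
O→N→P→T→R→M
O→N→P→T→S→R→M
O→N→R→M
O→N→S→Q→T→R→M
O→N→S→R→M
... and 13 more.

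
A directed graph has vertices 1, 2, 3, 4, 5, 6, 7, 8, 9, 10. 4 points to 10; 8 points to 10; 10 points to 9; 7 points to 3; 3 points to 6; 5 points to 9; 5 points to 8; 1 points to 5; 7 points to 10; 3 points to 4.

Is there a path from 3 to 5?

Explore from 3.
Distance 1: reach 4, 6.
Distance 2: reach 10.
Distance 3: reach 9.
The search from 3 is exhausted; no directed path reaches 5.

No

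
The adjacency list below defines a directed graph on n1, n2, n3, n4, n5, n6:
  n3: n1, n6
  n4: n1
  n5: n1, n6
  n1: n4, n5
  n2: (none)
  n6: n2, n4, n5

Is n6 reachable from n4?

Explore from n4.
Distance 1: reach n1.
Distance 2: reach n5.
Distance 3: reach n6.
Found n6.

Yes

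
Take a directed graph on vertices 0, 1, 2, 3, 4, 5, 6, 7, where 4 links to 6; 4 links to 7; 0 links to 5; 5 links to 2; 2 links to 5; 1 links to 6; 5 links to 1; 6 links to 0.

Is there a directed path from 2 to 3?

Explore from 2.
Distance 1: reach 5.
Distance 2: reach 1.
Distance 3: reach 6.
Distance 4: reach 0.
The search from 2 is exhausted; no directed path reaches 3.

No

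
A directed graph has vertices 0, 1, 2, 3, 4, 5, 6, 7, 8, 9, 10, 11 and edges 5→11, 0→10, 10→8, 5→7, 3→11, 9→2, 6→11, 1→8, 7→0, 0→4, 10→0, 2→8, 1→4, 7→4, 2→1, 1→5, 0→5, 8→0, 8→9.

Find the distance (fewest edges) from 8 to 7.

Distance 0: 8.
Distance 1: 0, 9.
Distance 2: 2, 4, 5, 10.
Distance 3: 1, 7, 11 — contains 7.

3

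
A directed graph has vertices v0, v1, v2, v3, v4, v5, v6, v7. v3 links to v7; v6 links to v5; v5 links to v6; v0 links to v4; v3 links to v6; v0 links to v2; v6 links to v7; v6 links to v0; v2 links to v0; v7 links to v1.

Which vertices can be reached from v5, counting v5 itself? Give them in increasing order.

Start at v5.
Its neighbours: v6.
Then their neighbours: v0, v7.
Then next layer: v1, v2, v4.
Nothing further is reachable.

v0, v1, v2, v4, v5, v6, v7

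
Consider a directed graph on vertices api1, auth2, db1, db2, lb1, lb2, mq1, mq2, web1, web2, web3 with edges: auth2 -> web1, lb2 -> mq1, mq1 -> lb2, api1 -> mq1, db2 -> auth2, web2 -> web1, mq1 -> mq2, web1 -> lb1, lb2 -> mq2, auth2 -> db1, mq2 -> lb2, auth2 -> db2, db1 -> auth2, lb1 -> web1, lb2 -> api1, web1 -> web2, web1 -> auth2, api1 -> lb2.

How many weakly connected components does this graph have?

From api1: component {api1, lb2, mq1, mq2}.
From auth2: component {auth2, db1, db2, lb1, web1, web2}.
From web3: component {web3}.
That's 3 components.

3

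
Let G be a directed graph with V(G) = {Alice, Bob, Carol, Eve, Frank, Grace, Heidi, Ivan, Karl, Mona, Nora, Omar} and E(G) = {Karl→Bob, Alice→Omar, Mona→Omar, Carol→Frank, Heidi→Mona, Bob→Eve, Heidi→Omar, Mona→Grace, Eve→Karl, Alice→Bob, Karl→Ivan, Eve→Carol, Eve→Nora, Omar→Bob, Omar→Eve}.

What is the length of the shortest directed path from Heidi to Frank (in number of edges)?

4

Distance 0: Heidi.
Distance 1: Mona, Omar.
Distance 2: Bob, Eve, Grace.
Distance 3: Carol, Karl, Nora.
Distance 4: Frank, Ivan — contains Frank.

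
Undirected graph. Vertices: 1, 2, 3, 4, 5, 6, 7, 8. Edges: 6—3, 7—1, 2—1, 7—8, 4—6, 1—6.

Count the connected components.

2

From 1: component {1, 2, 3, 4, 6, 7, 8}.
From 5: component {5}.
That's 2 components.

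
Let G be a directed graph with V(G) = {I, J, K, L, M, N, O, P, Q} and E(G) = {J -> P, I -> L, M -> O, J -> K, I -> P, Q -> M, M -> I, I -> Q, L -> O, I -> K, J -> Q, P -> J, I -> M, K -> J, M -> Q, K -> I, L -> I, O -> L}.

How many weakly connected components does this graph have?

2

From I: component {I, J, K, L, M, O, P, Q}.
From N: component {N}.
That's 2 components.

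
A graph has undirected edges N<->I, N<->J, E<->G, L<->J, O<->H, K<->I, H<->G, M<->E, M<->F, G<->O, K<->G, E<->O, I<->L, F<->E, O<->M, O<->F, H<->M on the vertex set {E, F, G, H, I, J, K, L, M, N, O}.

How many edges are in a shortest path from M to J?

Distance 0: M.
Distance 1: E, F, H, O.
Distance 2: G.
Distance 3: K.
Distance 4: I.
Distance 5: L, N.
Distance 6: J — contains J.

6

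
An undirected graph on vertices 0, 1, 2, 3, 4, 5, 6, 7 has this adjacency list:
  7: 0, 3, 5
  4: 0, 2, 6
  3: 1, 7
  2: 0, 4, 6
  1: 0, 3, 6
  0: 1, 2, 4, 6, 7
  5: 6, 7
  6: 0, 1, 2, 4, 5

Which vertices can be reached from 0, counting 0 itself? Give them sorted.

Start at 0.
Its neighbours: 1, 2, 4, 6, 7.
Then their neighbours: 3, 5.
Every vertex is now reached.

0, 1, 2, 3, 4, 5, 6, 7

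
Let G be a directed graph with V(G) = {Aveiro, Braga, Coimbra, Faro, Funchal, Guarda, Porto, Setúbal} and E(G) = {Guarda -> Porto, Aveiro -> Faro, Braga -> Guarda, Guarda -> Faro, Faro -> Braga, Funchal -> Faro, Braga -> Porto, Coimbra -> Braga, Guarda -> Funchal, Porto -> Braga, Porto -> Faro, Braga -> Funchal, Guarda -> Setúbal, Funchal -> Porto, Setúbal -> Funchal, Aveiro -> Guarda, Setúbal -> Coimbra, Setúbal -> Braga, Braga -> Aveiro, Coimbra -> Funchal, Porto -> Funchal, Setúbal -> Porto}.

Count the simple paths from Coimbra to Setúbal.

8

Coimbra→Braga→Aveiro→Guarda→Setúbal
Coimbra→Braga→Guarda→Setúbal
Coimbra→Funchal→Faro→Braga→Aveiro→Guarda→Setúbal
Coimbra→Funchal→Faro→Braga→Guarda→Setúbal
Coimbra→Funchal→Porto→Braga→Aveiro→Guarda→Setúbal
Coimbra→Funchal→Porto→Braga→Guarda→Setúbal
Coimbra→Funchal→Porto→Faro→Braga→Aveiro→Guarda→Setúbal
Coimbra→Funchal→Porto→Faro→Braga→Guarda→Setúbal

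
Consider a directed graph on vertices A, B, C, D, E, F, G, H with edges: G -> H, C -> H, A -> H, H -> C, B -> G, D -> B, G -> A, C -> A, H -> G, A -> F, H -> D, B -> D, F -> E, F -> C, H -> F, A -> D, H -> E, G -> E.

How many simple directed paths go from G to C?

5

G→A→F→C
G→A→H→C
G→A→H→F→C
G→H→C
G→H→F→C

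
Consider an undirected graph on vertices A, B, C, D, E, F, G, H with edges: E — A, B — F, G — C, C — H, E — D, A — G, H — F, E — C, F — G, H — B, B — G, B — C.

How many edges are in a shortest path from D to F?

Distance 0: D.
Distance 1: E.
Distance 2: A, C.
Distance 3: B, G, H.
Distance 4: F — contains F.

4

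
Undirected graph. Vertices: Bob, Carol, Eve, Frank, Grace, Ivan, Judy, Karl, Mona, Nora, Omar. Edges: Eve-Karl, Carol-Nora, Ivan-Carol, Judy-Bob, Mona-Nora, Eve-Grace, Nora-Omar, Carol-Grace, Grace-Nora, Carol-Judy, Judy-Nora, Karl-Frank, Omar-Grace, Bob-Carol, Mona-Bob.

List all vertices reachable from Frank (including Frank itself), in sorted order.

Bob, Carol, Eve, Frank, Grace, Ivan, Judy, Karl, Mona, Nora, Omar

Start at Frank.
Its neighbours: Karl.
Then their neighbours: Eve.
Then next layer: Grace.
Then next layer: Carol, Nora, Omar.
Then next layer: Bob, Ivan, Judy, Mona.
Every vertex is now reached.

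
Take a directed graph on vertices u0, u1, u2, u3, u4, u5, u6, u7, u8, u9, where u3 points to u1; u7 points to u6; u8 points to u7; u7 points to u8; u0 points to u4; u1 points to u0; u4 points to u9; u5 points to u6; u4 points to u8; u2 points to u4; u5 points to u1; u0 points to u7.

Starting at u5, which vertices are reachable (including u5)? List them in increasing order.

u0, u1, u4, u5, u6, u7, u8, u9

Start at u5.
Its neighbours: u1, u6.
Then their neighbours: u0.
Then next layer: u4, u7.
Then next layer: u8, u9.
Nothing further is reachable.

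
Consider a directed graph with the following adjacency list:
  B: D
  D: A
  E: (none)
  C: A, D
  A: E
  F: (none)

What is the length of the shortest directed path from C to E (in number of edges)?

Distance 0: C.
Distance 1: A, D.
Distance 2: E — contains E.

2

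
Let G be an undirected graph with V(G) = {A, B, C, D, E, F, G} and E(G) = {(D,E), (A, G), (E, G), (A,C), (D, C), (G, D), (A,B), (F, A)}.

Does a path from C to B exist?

Yes

Explore from C.
Distance 1: reach A, D.
Distance 2: reach B, E, F, G.
Found B.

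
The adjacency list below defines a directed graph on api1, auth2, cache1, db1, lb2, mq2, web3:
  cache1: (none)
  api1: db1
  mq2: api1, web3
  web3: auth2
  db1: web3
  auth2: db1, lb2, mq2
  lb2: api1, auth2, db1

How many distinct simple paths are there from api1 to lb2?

1

api1→db1→web3→auth2→lb2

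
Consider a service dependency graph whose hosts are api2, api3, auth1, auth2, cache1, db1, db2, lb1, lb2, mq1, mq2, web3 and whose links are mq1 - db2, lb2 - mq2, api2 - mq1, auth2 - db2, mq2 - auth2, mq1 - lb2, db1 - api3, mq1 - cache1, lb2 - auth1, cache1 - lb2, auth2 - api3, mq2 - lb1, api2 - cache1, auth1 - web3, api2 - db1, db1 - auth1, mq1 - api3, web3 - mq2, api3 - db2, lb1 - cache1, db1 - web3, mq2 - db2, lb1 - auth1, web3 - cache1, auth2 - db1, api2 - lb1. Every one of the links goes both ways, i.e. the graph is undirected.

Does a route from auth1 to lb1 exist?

Yes

Explore from auth1.
Distance 1: reach db1, lb1, lb2, web3.
Found lb1.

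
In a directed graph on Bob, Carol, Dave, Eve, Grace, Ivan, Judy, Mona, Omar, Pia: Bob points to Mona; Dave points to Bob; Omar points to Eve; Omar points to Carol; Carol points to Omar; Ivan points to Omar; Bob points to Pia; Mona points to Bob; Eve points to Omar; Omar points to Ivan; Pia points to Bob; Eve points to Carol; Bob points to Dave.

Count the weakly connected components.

From Bob: component {Bob, Dave, Mona, Pia}.
From Carol: component {Carol, Eve, Ivan, Omar}.
From Grace: component {Grace}.
From Judy: component {Judy}.
That's 4 components.

4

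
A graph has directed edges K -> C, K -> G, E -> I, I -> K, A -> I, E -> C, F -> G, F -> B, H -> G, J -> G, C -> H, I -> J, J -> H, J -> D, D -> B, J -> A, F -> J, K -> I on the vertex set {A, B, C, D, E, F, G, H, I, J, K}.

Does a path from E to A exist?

Explore from E.
Distance 1: reach C, I.
Distance 2: reach H, J, K.
Distance 3: reach A, D, G.
Found A.

Yes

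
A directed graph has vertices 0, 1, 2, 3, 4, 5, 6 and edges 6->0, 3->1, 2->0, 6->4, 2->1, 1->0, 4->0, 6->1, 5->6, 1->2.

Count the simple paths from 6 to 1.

1

6→1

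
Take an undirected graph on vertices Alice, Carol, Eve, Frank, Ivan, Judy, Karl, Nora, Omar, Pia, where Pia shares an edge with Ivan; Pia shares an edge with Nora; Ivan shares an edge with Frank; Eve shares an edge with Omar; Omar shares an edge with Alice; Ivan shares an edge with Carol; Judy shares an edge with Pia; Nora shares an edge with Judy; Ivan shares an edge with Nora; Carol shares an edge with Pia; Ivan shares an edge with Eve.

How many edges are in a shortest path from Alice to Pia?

Distance 0: Alice.
Distance 1: Omar.
Distance 2: Eve.
Distance 3: Ivan.
Distance 4: Carol, Frank, Nora, Pia — contains Pia.

4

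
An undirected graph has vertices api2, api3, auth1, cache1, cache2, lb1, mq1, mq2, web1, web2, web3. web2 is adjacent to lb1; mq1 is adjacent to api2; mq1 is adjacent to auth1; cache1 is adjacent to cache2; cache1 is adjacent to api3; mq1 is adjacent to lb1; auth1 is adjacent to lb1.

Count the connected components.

From api2: component {api2, auth1, lb1, mq1, web2}.
From api3: component {api3, cache1, cache2}.
From mq2: component {mq2}.
From web1: component {web1}.
From web3: component {web3}.
That's 5 components.

5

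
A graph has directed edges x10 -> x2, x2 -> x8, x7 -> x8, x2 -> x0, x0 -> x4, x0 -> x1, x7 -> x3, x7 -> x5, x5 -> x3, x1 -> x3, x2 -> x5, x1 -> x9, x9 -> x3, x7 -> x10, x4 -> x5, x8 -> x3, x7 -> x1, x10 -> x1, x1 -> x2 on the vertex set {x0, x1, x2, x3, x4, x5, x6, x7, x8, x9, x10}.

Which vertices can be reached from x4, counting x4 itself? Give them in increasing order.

x3, x4, x5

Start at x4.
Its neighbours: x5.
Then their neighbours: x3.
Nothing further is reachable.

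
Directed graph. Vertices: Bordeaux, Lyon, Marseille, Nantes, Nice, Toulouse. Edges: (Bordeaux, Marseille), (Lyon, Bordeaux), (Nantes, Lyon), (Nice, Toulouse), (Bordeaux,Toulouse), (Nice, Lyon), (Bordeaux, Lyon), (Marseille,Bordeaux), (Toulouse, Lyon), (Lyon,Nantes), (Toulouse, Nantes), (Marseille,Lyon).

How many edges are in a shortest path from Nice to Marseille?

Distance 0: Nice.
Distance 1: Lyon, Toulouse.
Distance 2: Bordeaux, Nantes.
Distance 3: Marseille — contains Marseille.

3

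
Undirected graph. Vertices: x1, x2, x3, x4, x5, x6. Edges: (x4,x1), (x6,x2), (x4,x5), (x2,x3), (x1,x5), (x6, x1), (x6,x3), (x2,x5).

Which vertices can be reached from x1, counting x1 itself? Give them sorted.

Start at x1.
Its neighbours: x4, x5, x6.
Then their neighbours: x2, x3.
Every vertex is now reached.

x1, x2, x3, x4, x5, x6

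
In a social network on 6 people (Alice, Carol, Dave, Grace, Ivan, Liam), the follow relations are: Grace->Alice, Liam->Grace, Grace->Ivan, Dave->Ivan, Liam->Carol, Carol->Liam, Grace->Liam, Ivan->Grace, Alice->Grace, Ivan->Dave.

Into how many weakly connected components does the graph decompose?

From Alice: component {Alice, Carol, Dave, Grace, Ivan, Liam}.
That's 1 component.

1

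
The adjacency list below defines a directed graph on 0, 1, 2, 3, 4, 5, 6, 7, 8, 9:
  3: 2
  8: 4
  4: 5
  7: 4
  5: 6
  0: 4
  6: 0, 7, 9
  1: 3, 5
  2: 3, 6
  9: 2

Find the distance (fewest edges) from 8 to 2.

5

Distance 0: 8.
Distance 1: 4.
Distance 2: 5.
Distance 3: 6.
Distance 4: 0, 7, 9.
Distance 5: 2 — contains 2.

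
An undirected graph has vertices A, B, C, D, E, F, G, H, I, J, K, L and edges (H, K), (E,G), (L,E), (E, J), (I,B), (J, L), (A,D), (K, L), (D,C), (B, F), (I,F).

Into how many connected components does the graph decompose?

From A: component {A, C, D}.
From B: component {B, F, I}.
From E: component {E, G, H, J, K, L}.
That's 3 components.

3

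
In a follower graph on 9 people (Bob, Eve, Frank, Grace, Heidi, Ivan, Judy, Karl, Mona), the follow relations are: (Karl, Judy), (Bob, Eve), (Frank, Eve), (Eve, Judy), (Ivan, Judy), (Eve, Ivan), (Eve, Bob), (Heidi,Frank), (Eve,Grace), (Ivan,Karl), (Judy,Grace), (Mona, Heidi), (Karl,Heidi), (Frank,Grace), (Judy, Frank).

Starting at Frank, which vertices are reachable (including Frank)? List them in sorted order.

Start at Frank.
Its neighbours: Eve, Grace.
Then their neighbours: Bob, Ivan, Judy.
Then next layer: Karl.
Then next layer: Heidi.
Nothing further is reachable.

Bob, Eve, Frank, Grace, Heidi, Ivan, Judy, Karl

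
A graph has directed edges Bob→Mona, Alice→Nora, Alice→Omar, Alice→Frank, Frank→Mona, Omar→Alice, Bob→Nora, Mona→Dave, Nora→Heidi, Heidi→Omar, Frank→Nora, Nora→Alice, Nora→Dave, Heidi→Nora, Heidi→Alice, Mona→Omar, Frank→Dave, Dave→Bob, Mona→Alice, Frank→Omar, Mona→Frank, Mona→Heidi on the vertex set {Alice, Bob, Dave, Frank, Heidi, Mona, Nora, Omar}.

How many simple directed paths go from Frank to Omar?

26

Frank→Dave→Bob→Mona→Alice→Nora→Heidi→Omar
Frank→Dave→Bob→Mona→Alice→Omar
Frank→Dave→Bob→Mona→Heidi→Alice→Omar
Frank→Dave→Bob→Mona→Heidi→Nora→Alice→Omar
Frank→Dave→Bob→Mona→Heidi→Omar
Frank→Dave→Bob→Mona→Omar
Frank→Dave→Bob→Nora→Alice→Omar
Frank→Dave→Bob→Nora→Heidi→Alice→Omar
... and 18 more.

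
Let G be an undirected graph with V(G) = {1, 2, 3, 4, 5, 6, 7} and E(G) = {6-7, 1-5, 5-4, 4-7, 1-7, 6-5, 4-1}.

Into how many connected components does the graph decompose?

From 1: component {1, 4, 5, 6, 7}.
From 2: component {2}.
From 3: component {3}.
That's 3 components.

3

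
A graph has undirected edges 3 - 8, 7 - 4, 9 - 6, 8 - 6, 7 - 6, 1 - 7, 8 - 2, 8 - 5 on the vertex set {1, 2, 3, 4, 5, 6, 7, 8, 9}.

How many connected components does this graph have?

1

From 1: component {1, 2, 3, 4, 5, 6, 7, 8, 9}.
That's 1 component.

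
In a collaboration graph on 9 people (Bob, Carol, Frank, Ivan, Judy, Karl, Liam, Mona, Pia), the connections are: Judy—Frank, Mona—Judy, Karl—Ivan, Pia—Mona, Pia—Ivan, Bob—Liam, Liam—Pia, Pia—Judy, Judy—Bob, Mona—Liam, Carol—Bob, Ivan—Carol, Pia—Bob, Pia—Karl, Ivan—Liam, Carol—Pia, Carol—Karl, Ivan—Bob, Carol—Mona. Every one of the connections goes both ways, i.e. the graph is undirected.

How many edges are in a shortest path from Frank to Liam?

3

Distance 0: Frank.
Distance 1: Judy.
Distance 2: Bob, Mona, Pia.
Distance 3: Carol, Ivan, Karl, Liam — contains Liam.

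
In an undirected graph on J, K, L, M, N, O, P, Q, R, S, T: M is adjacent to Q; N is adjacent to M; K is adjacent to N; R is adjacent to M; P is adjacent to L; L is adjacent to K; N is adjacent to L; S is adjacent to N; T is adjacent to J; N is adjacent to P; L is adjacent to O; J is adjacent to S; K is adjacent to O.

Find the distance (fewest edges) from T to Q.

Distance 0: T.
Distance 1: J.
Distance 2: S.
Distance 3: N.
Distance 4: K, L, M, P.
Distance 5: O, Q, R — contains Q.

5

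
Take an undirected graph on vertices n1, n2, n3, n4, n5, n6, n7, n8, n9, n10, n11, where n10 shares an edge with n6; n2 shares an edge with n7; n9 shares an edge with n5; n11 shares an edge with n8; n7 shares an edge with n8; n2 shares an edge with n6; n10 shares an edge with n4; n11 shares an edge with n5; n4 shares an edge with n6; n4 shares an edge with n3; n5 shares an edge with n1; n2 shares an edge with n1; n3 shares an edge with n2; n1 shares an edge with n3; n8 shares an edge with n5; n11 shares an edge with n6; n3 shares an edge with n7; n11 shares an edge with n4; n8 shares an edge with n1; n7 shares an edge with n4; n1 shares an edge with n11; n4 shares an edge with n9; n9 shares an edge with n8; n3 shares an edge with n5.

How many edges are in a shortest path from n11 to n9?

2

Distance 0: n11.
Distance 1: n1, n4, n5, n6, n8.
Distance 2: n2, n3, n7, n9, n10 — contains n9.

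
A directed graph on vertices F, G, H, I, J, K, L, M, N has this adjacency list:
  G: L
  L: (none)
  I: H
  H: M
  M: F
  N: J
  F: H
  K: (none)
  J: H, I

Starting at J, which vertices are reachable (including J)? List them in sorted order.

Start at J.
Its neighbours: H, I.
Then their neighbours: M.
Then next layer: F.
Nothing further is reachable.

F, H, I, J, M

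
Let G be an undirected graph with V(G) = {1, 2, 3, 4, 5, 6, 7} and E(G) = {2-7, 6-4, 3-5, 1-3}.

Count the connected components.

From 1: component {1, 3, 5}.
From 2: component {2, 7}.
From 4: component {4, 6}.
That's 3 components.

3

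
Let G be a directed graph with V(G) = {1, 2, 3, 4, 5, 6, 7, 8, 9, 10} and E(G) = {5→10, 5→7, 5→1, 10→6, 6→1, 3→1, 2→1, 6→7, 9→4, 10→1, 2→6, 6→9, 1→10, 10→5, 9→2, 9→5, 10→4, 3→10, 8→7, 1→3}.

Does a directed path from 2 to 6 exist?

Explore from 2.
Distance 1: reach 1, 6.
Found 6.

Yes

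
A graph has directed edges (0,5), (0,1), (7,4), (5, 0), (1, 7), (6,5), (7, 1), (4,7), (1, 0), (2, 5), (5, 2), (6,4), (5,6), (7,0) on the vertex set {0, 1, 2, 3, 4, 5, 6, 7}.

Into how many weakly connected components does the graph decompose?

2

From 0: component {0, 1, 2, 4, 5, 6, 7}.
From 3: component {3}.
That's 2 components.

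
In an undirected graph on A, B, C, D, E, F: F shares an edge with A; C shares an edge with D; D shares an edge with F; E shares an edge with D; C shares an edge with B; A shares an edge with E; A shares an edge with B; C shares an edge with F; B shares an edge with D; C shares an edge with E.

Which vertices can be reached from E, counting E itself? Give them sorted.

A, B, C, D, E, F

Start at E.
Its neighbours: A, C, D.
Then their neighbours: B, F.
Every vertex is now reached.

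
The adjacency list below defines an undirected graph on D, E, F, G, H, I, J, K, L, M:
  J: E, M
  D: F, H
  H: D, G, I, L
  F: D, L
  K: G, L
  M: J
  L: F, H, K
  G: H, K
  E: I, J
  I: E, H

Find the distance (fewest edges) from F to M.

Distance 0: F.
Distance 1: D, L.
Distance 2: H, K.
Distance 3: G, I.
Distance 4: E.
Distance 5: J.
Distance 6: M — contains M.

6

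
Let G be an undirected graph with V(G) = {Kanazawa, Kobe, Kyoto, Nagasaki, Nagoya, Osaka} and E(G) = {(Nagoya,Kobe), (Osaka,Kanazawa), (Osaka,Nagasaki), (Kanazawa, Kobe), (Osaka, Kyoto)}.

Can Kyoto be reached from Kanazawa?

Yes

Explore from Kanazawa.
Distance 1: reach Kobe, Osaka.
Distance 2: reach Kyoto, Nagasaki, Nagoya.
Found Kyoto.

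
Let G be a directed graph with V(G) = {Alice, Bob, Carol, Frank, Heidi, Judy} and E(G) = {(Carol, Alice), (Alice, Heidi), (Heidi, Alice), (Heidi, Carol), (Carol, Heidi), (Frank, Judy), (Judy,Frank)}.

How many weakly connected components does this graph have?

From Alice: component {Alice, Carol, Heidi}.
From Bob: component {Bob}.
From Frank: component {Frank, Judy}.
That's 3 components.

3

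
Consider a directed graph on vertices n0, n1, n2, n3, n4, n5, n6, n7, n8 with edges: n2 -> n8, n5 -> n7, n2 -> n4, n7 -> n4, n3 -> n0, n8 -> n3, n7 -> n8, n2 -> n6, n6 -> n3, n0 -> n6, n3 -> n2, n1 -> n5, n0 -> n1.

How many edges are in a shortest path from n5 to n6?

5

Distance 0: n5.
Distance 1: n7.
Distance 2: n4, n8.
Distance 3: n3.
Distance 4: n0, n2.
Distance 5: n1, n6 — contains n6.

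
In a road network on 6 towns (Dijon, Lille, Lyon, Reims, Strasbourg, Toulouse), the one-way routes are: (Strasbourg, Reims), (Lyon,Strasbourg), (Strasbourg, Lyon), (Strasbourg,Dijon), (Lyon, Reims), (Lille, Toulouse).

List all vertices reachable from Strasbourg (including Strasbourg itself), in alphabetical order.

Start at Strasbourg.
Its neighbours: Dijon, Lyon, Reims.
Nothing further is reachable.

Dijon, Lyon, Reims, Strasbourg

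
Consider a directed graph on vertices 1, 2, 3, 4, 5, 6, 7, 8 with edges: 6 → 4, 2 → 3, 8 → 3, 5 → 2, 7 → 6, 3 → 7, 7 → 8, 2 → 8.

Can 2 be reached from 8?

No

Explore from 8.
Distance 1: reach 3.
Distance 2: reach 7.
Distance 3: reach 6.
Distance 4: reach 4.
The search from 8 is exhausted; no directed path reaches 2.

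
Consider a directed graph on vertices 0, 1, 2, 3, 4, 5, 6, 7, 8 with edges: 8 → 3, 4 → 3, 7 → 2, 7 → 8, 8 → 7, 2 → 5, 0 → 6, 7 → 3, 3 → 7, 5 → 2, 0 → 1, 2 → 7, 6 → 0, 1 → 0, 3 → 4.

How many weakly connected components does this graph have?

From 0: component {0, 1, 6}.
From 2: component {2, 3, 4, 5, 7, 8}.
That's 2 components.

2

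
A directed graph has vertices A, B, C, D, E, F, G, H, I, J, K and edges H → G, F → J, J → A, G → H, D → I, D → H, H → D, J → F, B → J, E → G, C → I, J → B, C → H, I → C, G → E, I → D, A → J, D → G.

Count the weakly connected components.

3

From A: component {A, B, F, J}.
From C: component {C, D, E, G, H, I}.
From K: component {K}.
That's 3 components.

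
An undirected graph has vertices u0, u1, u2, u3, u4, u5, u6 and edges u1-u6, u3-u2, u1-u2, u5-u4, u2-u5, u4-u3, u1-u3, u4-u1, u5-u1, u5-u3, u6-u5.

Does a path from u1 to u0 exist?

No

Explore from u1.
Distance 1: reach u2, u3, u4, u5, u6.
The search is exhausted without reaching u0; it lies in a different component.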